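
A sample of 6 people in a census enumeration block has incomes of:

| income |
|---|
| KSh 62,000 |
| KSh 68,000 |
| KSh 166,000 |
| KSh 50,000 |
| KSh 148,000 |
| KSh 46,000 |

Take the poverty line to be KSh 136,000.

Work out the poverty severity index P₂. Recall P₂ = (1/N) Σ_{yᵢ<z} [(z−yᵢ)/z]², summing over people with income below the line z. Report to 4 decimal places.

Below z: KSh 46,000, KSh 50,000, KSh 62,000, KSh 68,000 (q = 4 of N = 6).
Shortfall ratios: (136000−46000)/136000 = 0.6618; (136000−50000)/136000 = 0.6324; (136000−62000)/136000 = 0.5441; (136000−68000)/136000 = 0.5000.
Squared: 0.4379; 0.3999; 0.2961; 0.2500.
Sum = 1.383867; P₂ = 1.383867 / 6 = 0.2306.

0.2306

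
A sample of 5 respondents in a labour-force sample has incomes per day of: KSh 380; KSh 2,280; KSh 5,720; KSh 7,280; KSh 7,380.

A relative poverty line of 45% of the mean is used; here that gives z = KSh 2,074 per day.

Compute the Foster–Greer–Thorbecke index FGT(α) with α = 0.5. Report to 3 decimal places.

Below z: KSh 380 (q = 1 of N = 5).
Relative gaps: (2074−380)/2074 = 0.8168.
Raised to α = 0.5: 0.90376.
Sum = 0.903758; FGT(0.5) = 0.903758 / 5 = 0.181.

0.181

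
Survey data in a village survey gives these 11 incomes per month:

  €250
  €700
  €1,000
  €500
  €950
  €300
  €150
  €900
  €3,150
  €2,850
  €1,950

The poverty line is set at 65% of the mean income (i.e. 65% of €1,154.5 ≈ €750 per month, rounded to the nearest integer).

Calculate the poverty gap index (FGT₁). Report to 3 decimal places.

Below the line: €150, €250, €300, €500, €700 (q = 5 of N = 11).
Gap ratios (z−y)/z: (750−150)/750 = 0.8000; (750−250)/750 = 0.6667; (750−300)/750 = 0.6000; (750−500)/750 = 0.3333; (750−700)/750 = 0.0667.
Sum of shortfalls = 2.466667; P₁ averages over all N: 2.466667 / 11 = 0.224.

0.224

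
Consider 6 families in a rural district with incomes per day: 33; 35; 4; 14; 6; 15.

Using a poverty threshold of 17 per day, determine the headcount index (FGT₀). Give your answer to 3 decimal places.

0.667

4 of the 6 families have income below 17.
H = 4/6 = 0.667.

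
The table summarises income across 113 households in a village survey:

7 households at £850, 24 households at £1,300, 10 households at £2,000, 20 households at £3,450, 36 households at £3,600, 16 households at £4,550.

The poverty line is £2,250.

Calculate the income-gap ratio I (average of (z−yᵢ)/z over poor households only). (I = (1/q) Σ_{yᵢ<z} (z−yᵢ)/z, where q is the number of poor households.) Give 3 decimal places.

0.380

Below the line: 7×£850, 24×£1,300, 10×£2,000 (q = 41 of N = 113).
Shortfall ratios (z−y)/z: 0.6222 (×7), 0.4222 (×24), 0.1111 (×10); sum = 15.600000.
I averages over the q = 41 poor units only: 15.600000 / 41 = 0.380.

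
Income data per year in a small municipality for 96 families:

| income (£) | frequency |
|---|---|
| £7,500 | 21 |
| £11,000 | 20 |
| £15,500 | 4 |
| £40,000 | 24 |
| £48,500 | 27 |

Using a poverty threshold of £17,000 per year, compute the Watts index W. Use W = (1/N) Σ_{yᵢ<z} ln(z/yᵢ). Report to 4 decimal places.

Poor units: 21×£7,500, 20×£11,000, 4×£15,500 (q = 45 of N = 96).
ln(z/y) terms: ln(17000/7500) = 0.8183 (×21); ln(17000/11000) = 0.4353 (×20); ln(17000/15500) = 0.0924 (×4).
W = 26.260371 / 96 = 0.2735.

0.2735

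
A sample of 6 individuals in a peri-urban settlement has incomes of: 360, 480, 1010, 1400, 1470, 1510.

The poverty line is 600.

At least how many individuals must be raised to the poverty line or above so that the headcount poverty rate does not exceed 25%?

Currently q = 2 of N = 6 are below the line (H = 0.333).
A headcount ratio of at most 25% allows at most ⌊0.25 × 6⌋ = 1 poor individuals.
So at least 2 − 1 = 1 must be lifted.

1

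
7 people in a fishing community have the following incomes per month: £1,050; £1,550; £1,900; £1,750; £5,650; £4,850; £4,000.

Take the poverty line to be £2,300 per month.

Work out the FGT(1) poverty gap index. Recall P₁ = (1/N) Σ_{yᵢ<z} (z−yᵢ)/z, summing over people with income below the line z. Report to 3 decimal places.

0.183

Below z: £1,050, £1,550, £1,750, £1,900 (q = 4 of N = 7).
Shortfall ratios: (2300−1050)/2300 = 0.5435; (2300−1550)/2300 = 0.3261; (2300−1750)/2300 = 0.2391; (2300−1900)/2300 = 0.1739.
Sum of shortfalls = 1.282609; P₁ averages over all N: 1.282609 / 7 = 0.183.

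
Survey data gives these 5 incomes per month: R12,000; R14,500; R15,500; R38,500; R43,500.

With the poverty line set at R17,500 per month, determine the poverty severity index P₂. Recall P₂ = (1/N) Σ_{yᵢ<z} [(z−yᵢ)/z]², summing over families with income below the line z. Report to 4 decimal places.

0.0282

Below z: R12,000, R14,500, R15,500 (q = 3 of N = 5).
Gap ratios (z−y)/z: (17500−12000)/17500 = 0.3143; (17500−14500)/17500 = 0.1714; (17500−15500)/17500 = 0.1143.
Squared: 0.0988; 0.0294; 0.0131.
Sum = 0.141224; P₂ = 0.141224 / 5 = 0.0282.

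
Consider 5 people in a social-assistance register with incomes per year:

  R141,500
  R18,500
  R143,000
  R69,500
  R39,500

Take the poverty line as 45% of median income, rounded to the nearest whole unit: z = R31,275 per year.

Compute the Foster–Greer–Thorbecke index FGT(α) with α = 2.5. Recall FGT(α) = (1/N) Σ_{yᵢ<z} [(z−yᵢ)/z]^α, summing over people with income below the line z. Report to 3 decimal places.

0.021

Incomes under z: R18,500 (q = 1 of N = 5).
Relative gaps: (31275−18500)/31275 = 0.4085.
Raised to α = 2.5: 0.10664.
Sum = 0.106637; FGT(2.5) = 0.106637 / 5 = 0.021.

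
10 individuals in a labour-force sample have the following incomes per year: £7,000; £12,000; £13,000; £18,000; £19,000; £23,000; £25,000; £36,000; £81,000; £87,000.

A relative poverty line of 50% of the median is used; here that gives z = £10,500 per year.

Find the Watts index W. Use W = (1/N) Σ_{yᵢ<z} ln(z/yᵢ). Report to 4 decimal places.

Poor units: £7,000 (q = 1 of N = 10).
Log shortfalls: ln(10500/7000) = 0.4055.
W = 0.405465 / 10 = 0.0405.

0.0405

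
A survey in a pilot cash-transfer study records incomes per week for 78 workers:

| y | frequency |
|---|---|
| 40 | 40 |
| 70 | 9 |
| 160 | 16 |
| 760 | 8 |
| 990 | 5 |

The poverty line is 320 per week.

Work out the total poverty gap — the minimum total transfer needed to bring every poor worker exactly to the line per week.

Below z: 40×40, 9×70, 16×160 (q = 65 of N = 78).
Individual gaps: 40×(320−40) = 11200; 9×(320−70) = 2250; 16×(320−160) = 2560.
Aggregate gap = 16010.

16010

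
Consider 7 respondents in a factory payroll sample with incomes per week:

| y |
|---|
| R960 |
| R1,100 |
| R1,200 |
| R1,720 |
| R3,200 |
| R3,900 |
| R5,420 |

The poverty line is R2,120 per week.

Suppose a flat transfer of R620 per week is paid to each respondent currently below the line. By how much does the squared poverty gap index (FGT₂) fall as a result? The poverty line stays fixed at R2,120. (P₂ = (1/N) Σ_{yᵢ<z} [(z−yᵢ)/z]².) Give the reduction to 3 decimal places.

Before: below the line — R960, R1,100, R1,200, R1,720; squared poverty gap index (FGT₂) = 0.10783.
After the R620 transfer: below the line — R1,580, R1,720, R1,820; squared poverty gap index (FGT₂) = 0.01722.
Reduction = 0.10783 − 0.01722 = 0.091.

0.091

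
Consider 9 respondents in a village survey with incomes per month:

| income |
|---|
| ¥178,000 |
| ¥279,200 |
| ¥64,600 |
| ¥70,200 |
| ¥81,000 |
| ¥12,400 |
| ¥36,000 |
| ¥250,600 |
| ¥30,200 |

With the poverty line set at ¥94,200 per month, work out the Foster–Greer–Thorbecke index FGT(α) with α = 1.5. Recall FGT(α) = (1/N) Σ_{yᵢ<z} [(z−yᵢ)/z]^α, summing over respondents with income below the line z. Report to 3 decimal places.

Poor units: ¥12,400, ¥30,200, ¥36,000, ¥64,600, ¥70,200, ¥81,000 (q = 6 of N = 9).
Shortfall ratios: (94200−12400)/94200 = 0.8684; (94200−30200)/94200 = 0.6794; (94200−36000)/94200 = 0.6178; (94200−64600)/94200 = 0.3142; (94200−70200)/94200 = 0.2548; (94200−81000)/94200 = 0.1401.
Raised to α = 1.5: 0.80920; 0.56001; 0.48563; 0.17614; 0.12860; 0.05245.
Sum = 2.212032; FGT(1.5) = 2.212032 / 9 = 0.246.

0.246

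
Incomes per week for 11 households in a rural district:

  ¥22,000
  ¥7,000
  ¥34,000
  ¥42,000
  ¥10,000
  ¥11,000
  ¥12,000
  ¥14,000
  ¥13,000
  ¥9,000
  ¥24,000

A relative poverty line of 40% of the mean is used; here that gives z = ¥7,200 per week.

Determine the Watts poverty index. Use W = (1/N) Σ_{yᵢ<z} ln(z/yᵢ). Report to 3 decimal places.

0.003

Below z: ¥7,000 (q = 1 of N = 11).
Log shortfalls: ln(7200/7000) = 0.0282.
W = 0.028171 / 11 = 0.003.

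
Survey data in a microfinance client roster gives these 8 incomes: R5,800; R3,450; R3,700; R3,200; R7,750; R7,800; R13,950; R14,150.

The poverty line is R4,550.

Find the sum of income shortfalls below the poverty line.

Below z: R3,200, R3,450, R3,700 (q = 3 of N = 8).
Individual gaps: 4550−3200 = 1350; 4550−3450 = 1100; 4550−3700 = 850.
Aggregate gap = R3,300.

R3,300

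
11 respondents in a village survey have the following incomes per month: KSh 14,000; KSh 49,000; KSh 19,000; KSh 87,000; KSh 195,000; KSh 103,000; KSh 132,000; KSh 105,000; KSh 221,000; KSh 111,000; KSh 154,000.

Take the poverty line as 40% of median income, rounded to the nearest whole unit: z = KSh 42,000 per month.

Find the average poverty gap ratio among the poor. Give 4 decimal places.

0.6071

Below z: KSh 14,000, KSh 19,000 (q = 2 of N = 11).
Shortfall ratios (z−y)/z: 0.6667, 0.5476; sum = 1.214286.
The income-gap ratio divides by q (the poor only): 1.214286 / 2 = 0.6071.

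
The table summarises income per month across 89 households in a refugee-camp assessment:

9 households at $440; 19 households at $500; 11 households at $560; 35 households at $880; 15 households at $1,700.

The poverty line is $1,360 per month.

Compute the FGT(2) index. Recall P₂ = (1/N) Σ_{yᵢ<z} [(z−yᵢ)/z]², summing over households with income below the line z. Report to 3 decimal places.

0.223

Incomes under z: 9×$440, 19×$500, 11×$560, 35×$880 (q = 74 of N = 89).
Relative gaps: (1360−440)/1360 = 0.6765 (×9); (1360−500)/1360 = 0.6324 (×19); (1360−560)/1360 = 0.5882 (×11); (1360−880)/1360 = 0.3529 (×35).
Squared: 0.4576 (×9); 0.3999 (×19); 0.3460 (×11); 0.1246 (×35).
Sum = 19.882137; P₂ = 19.882137 / 89 = 0.223.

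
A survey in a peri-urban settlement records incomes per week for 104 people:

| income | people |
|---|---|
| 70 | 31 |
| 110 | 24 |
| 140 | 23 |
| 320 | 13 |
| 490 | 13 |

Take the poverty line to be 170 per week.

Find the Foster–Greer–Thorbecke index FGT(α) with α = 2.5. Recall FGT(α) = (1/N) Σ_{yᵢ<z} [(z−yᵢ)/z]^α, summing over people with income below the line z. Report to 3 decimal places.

Poor units: 31×70, 24×110, 23×140 (q = 78 of N = 104).
Normalized shortfalls: (170−70)/170 = 0.5882 (×31); (170−110)/170 = 0.3529 (×24); (170−140)/170 = 0.1765 (×23).
Raised to α = 2.5: 0.26539 (×31); 0.07400 (×24); 0.01308 (×23).
Sum = 10.303949; FGT(2.5) = 10.303949 / 104 = 0.099.

0.099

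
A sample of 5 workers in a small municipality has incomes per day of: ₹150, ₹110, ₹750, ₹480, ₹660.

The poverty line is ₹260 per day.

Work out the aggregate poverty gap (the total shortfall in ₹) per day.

₹260

Incomes under z: ₹110, ₹150 (q = 2 of N = 5).
Individual gaps: 260−110 = 150; 260−150 = 110.
Aggregate gap = ₹260.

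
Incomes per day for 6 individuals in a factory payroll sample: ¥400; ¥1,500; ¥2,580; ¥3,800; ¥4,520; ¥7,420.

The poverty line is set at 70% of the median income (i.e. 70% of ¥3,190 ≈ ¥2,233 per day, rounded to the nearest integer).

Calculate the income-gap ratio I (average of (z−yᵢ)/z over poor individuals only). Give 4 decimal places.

0.5746

Incomes under z: ¥400, ¥1,500 (q = 2 of N = 6).
Relative gaps: 0.8209, 0.3283; sum = 1.149127.
I averages over the q = 2 poor units only: 1.149127 / 2 = 0.5746.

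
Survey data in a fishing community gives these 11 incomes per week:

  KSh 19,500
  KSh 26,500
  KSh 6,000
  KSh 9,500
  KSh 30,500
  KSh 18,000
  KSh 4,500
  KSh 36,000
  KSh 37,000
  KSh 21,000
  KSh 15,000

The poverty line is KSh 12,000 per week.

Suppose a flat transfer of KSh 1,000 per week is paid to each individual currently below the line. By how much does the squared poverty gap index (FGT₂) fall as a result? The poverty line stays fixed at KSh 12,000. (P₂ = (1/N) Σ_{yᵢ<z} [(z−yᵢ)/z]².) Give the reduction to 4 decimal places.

0.0183

Before: below the line — KSh 4,500, KSh 6,000, KSh 9,500; squared poverty gap index (FGT₂) = 0.062184.
After the KSh 1,000 transfer: below the line — KSh 5,500, KSh 7,000, KSh 10,500; squared poverty gap index (FGT₂) = 0.043876.
Reduction = 0.062184 − 0.043876 = 0.0183.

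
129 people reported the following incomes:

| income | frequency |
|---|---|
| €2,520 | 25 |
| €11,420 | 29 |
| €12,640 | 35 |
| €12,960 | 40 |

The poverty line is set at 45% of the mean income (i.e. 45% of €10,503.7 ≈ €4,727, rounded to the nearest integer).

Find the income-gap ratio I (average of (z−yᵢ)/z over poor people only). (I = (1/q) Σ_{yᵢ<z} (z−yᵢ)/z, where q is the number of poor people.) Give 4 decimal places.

Below the line: 25×€2,520 (q = 25 of N = 129).
Shortfall ratios (z−y)/z: 0.4669 (×25); sum = 11.672308.
The income-gap ratio divides by q (the poor only): 11.672308 / 25 = 0.4669.

0.4669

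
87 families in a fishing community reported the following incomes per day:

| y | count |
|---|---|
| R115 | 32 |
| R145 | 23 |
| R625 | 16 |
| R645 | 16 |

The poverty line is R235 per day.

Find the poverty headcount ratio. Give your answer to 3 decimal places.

0.632

55 of the 87 families have income below R235.
H = 55/87 = 0.632.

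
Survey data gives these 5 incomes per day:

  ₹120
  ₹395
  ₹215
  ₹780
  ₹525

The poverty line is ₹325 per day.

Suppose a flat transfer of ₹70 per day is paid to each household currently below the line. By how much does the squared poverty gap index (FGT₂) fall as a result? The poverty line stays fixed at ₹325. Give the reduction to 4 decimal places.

Before: below the line — ₹120, ₹215; squared poverty gap index (FGT₂) = 0.102485.
After the ₹70 transfer: below the line — ₹190, ₹285; squared poverty gap index (FGT₂) = 0.037538.
Reduction = 0.102485 − 0.037538 = 0.0649.

0.0649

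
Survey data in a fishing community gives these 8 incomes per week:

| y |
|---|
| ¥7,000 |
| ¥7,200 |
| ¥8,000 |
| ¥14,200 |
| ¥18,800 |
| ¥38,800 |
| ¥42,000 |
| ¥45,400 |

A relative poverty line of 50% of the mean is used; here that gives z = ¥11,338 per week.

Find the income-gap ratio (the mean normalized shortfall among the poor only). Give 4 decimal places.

Below z: ¥7,000, ¥7,200, ¥8,000 (q = 3 of N = 8).
Shortfall ratios (z−y)/z: 0.3826, 0.3650, 0.2944; sum = 1.041983.
I averages over the q = 3 poor units only: 1.041983 / 3 = 0.3473.

0.3473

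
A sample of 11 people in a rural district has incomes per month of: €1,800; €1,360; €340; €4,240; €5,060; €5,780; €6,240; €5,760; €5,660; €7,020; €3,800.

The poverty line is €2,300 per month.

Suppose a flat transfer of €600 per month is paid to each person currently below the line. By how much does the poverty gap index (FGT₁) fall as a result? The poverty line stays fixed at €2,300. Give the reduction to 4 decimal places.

0.0672

Before: below the line — €340, €1,360, €1,800; poverty gap index (FGT₁) = 0.134387.
After the €600 transfer: below the line — €940, €1,960; poverty gap index (FGT₁) = 0.067194.
Reduction = 0.134387 − 0.067194 = 0.0672.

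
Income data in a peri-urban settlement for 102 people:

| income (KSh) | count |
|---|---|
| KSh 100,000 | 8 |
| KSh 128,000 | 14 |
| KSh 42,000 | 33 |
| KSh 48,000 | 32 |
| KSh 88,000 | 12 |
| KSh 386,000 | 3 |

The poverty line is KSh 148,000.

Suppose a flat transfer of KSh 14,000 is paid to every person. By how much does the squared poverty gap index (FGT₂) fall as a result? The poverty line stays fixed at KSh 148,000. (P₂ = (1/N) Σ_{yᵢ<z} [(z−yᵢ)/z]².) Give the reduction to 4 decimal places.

Before: below the line — 33×KSh 42,000, 32×KSh 48,000, 12×KSh 88,000, 8×KSh 100,000, 14×KSh 128,000; squared poverty gap index (FGT₂) = 0.339279.
After the KSh 14,000 transfer: below the line — 33×KSh 56,000, 32×KSh 62,000, 12×KSh 102,000, 8×KSh 114,000, 14×KSh 142,000; squared poverty gap index (FGT₂) = 0.246677.
Reduction = 0.339279 − 0.246677 = 0.0926.

0.0926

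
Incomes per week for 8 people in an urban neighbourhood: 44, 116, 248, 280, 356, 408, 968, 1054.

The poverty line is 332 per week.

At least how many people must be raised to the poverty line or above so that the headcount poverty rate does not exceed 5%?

4 of the 8 people are poor, so H = 4/8 = 0.500.
A headcount ratio of at most 5% allows at most ⌊0.05 × 8⌋ = 0 poor people.
So at least 4 − 0 = 4 must be lifted.

4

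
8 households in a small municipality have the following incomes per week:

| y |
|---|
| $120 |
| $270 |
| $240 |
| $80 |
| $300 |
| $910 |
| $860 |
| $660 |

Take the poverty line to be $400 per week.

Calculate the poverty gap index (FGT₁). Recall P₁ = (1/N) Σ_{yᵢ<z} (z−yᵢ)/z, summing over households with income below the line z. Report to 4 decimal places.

Below the line: $80, $120, $240, $270, $300 (q = 5 of N = 8).
Shortfall ratios: (400−80)/400 = 0.8000; (400−120)/400 = 0.7000; (400−240)/400 = 0.4000; (400−270)/400 = 0.3250; (400−300)/400 = 0.2500.
Σ = 2.475000. Dividing by the full population N = 8 gives P₁ = 0.3094.

0.3094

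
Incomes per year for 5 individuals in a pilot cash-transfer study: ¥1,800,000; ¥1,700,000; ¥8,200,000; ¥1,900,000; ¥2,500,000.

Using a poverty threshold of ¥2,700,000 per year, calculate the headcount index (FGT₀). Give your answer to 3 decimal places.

4 of the 5 individuals have income below ¥2,700,000.
H = 4/5 = 0.800.

0.800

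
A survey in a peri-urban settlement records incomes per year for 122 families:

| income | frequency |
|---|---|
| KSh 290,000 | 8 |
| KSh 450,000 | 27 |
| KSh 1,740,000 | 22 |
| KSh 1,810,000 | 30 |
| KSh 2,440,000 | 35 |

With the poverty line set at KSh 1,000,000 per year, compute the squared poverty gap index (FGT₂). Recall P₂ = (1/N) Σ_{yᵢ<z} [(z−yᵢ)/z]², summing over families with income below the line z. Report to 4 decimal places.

0.1000

Below the line: 8×KSh 290,000, 27×KSh 450,000 (q = 35 of N = 122).
Shortfall ratios: (1000000−290000)/1000000 = 0.7100 (×8); (1000000−450000)/1000000 = 0.5500 (×27).
Squared: 0.5041 (×8); 0.3025 (×27).
Sum = 12.200300; P₂ = 12.200300 / 122 = 0.1000.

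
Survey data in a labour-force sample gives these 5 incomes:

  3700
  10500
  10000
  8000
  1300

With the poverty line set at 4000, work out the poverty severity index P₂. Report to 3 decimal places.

0.092

Below z: 1300, 3700 (q = 2 of N = 5).
Gap ratios (z−y)/z: (4000−1300)/4000 = 0.6750; (4000−3700)/4000 = 0.0750.
Squared: 0.4556; 0.0056.
Sum = 0.461250; P₂ = 0.461250 / 5 = 0.092.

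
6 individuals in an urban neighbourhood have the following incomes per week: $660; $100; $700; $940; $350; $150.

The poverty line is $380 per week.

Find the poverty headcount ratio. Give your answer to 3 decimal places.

3 of the 6 individuals have income below $380.
H = 3/6 = 0.500.

0.500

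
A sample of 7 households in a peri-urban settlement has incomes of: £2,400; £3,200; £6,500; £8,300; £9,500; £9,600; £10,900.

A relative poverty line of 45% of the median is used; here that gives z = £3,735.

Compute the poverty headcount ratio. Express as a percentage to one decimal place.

28.6%

2 of the 7 households have income below £3,735.
H = 2/7 = 28.6%.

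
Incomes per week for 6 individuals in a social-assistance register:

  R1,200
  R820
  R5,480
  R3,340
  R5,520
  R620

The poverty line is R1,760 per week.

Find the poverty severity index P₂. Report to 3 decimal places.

0.134

Below the line: R620, R820, R1,200 (q = 3 of N = 6).
Shortfall ratios: (1760−620)/1760 = 0.6477; (1760−820)/1760 = 0.5341; (1760−1200)/1760 = 0.3182.
Squared: 0.4196; 0.2853; 0.1012.
Sum = 0.806043; P₂ = 0.806043 / 6 = 0.134.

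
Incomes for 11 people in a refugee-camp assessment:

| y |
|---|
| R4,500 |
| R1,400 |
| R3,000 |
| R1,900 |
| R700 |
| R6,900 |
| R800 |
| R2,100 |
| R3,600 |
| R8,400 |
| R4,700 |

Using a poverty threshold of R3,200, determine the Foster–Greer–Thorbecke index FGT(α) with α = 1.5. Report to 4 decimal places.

0.2035

Below z: R700, R800, R1,400, R1,900, R2,100, R3,000 (q = 6 of N = 11).
Relative gaps: (3200−700)/3200 = 0.7812; (3200−800)/3200 = 0.7500; (3200−1400)/3200 = 0.5625; (3200−1900)/3200 = 0.4062; (3200−2100)/3200 = 0.3438; (3200−3000)/3200 = 0.0625.
Raised to α = 1.5: 0.69053; 0.64952; 0.42188; 0.25893; 0.20154; 0.01562.
Sum = 2.238029; FGT(1.5) = 2.238029 / 11 = 0.2035.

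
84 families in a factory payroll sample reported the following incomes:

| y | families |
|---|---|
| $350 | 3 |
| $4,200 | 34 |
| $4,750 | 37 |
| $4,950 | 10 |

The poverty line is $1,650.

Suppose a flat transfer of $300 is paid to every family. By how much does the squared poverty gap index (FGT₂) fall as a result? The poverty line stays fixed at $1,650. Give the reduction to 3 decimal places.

Before: below the line — 3×$350; squared poverty gap index (FGT₂) = 0.02217.
After the $300 transfer: below the line — 3×$650; squared poverty gap index (FGT₂) = 0.01312.
Reduction = 0.02217 − 0.01312 = 0.009.

0.009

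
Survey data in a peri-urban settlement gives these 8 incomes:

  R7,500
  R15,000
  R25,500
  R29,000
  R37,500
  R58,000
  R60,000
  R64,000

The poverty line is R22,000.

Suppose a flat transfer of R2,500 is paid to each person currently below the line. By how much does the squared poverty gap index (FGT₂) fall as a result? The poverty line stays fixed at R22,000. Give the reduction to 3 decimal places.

0.025

Before: below the line — R7,500, R15,000; squared poverty gap index (FGT₂) = 0.06696.
After the R2,500 transfer: below the line — R10,000, R17,500; squared poverty gap index (FGT₂) = 0.04242.
Reduction = 0.06696 − 0.04242 = 0.025.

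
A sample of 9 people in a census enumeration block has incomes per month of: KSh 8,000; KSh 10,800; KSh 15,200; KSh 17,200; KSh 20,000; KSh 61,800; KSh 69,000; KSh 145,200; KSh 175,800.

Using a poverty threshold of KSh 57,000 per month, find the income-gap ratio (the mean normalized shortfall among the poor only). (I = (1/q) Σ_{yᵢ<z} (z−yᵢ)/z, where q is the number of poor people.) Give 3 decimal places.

0.750

Incomes under z: KSh 8,000, KSh 10,800, KSh 15,200, KSh 17,200, KSh 20,000 (q = 5 of N = 9).
Relative gaps: 0.8596, 0.8105, 0.7333, 0.6982, 0.6491; sum = 3.750877.
I averages over the q = 5 poor units only: 3.750877 / 5 = 0.750.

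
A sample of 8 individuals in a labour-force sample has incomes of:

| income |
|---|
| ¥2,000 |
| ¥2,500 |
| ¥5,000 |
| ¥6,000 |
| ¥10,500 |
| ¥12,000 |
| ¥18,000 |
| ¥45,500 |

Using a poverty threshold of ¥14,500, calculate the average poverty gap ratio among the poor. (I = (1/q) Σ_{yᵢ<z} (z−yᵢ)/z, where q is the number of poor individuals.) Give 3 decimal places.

Incomes under z: ¥2,000, ¥2,500, ¥5,000, ¥6,000, ¥10,500, ¥12,000 (q = 6 of N = 8).
Relative gaps: 0.8621, 0.8276, 0.6552, 0.5862, 0.2759, 0.1724; sum = 3.379310.
I averages over the q = 6 poor units only: 3.379310 / 6 = 0.563.

0.563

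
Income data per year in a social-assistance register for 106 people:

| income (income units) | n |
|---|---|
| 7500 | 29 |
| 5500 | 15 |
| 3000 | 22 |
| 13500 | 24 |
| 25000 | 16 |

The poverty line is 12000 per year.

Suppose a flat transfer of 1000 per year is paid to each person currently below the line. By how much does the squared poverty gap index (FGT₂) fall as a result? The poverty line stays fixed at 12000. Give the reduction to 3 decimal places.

0.051

Before: below the line — 22×3000, 15×5500, 29×7500; squared poverty gap index (FGT₂) = 0.19674.
After the 1000 transfer: below the line — 22×4000, 15×6500, 29×8500; squared poverty gap index (FGT₂) = 0.14524.
Reduction = 0.19674 − 0.14524 = 0.051.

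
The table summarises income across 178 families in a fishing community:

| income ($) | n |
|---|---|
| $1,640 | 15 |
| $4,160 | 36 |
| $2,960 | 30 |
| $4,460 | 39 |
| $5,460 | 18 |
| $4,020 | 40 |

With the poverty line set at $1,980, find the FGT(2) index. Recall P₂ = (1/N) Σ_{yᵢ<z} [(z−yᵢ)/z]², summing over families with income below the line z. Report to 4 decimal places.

Incomes under z: 15×$1,640 (q = 15 of N = 178).
Shortfall ratios: (1980−1640)/1980 = 0.1717 (×15).
Squared: 0.0295 (×15).
Sum = 0.442302; P₂ = 0.442302 / 178 = 0.0025.

0.0025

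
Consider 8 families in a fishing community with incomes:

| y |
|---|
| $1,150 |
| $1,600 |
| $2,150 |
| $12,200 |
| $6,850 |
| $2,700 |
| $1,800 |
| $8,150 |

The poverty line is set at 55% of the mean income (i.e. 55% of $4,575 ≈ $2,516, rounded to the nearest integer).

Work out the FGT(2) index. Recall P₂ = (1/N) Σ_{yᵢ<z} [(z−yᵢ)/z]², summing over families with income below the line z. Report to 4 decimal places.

0.0662

Incomes under z: $1,150, $1,600, $1,800, $2,150 (q = 4 of N = 8).
Gap ratios (z−y)/z: (2516−1150)/2516 = 0.5429; (2516−1600)/2516 = 0.3641; (2516−1800)/2516 = 0.2846; (2516−2150)/2516 = 0.1455.
Squared: 0.2948; 0.1325; 0.0810; 0.0212.
Sum = 0.529461; P₂ = 0.529461 / 8 = 0.0662.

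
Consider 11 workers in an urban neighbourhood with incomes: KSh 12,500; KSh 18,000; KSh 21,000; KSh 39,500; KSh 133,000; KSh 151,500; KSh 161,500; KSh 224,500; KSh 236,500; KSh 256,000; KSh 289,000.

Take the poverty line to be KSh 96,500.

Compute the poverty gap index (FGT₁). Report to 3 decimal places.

Poor units: KSh 12,500, KSh 18,000, KSh 21,000, KSh 39,500 (q = 4 of N = 11).
Gap ratios (z−y)/z: (96500−12500)/96500 = 0.8705; (96500−18000)/96500 = 0.8135; (96500−21000)/96500 = 0.7824; (96500−39500)/96500 = 0.5907.
Sum of shortfalls = 3.056995; P₁ averages over all N: 3.056995 / 11 = 0.278.

0.278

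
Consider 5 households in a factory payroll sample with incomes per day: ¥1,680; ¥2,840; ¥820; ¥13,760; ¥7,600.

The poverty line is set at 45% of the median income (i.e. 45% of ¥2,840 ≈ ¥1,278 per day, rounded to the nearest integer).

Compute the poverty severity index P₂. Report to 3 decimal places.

Below z: ¥820 (q = 1 of N = 5).
Gap ratios (z−y)/z: (1278−820)/1278 = 0.3584.
Squared: 0.1284.
Sum = 0.128431; P₂ = 0.128431 / 5 = 0.026.

0.026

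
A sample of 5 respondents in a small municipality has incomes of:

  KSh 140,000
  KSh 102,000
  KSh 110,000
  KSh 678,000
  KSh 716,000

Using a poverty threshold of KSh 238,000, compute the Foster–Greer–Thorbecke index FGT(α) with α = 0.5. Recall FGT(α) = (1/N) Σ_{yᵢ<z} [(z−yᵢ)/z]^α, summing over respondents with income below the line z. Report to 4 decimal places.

Below the line: KSh 102,000, KSh 110,000, KSh 140,000 (q = 3 of N = 5).
Relative gaps: (238000−102000)/238000 = 0.5714; (238000−110000)/238000 = 0.5378; (238000−140000)/238000 = 0.4118.
Raised to α = 0.5: 0.75593; 0.73336; 0.64169.
Sum = 2.130977; FGT(0.5) = 2.130977 / 5 = 0.4262.

0.4262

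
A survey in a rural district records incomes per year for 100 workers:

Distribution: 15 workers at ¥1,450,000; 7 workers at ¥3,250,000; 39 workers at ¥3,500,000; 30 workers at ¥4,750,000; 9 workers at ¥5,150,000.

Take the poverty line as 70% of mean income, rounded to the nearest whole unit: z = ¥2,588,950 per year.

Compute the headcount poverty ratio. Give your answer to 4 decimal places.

15 of the 100 workers have income below ¥2,588,950.
H = 15/100 = 0.1500.

0.1500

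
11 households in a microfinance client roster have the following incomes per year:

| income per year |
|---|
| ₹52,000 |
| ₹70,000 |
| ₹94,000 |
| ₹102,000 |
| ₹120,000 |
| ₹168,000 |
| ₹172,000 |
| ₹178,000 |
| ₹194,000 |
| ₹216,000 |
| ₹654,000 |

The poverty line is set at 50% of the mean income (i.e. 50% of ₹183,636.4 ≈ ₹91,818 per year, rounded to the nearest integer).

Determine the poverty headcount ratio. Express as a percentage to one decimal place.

18.2%

2 of the 11 households have income below ₹91,818.
H = 2/11 = 18.2%.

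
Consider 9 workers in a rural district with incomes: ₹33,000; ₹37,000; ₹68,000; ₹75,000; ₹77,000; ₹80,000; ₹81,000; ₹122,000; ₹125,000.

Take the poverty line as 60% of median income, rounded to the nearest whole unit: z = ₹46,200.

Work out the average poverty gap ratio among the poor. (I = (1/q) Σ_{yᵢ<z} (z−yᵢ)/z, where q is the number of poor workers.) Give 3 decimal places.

0.242

Below z: ₹33,000, ₹37,000 (q = 2 of N = 9).
Shortfall ratios (z−y)/z: 0.2857, 0.1991; sum = 0.484848.
The income-gap ratio divides by q (the poor only): 0.484848 / 2 = 0.242.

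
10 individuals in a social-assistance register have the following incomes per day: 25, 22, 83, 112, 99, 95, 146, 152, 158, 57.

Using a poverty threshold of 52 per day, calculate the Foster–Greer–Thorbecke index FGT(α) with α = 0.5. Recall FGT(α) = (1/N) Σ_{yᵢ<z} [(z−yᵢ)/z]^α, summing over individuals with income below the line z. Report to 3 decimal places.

Below z: 22, 25 (q = 2 of N = 10).
Relative gaps: (52−22)/52 = 0.5769; (52−25)/52 = 0.5192.
Raised to α = 0.5: 0.75955; 0.72058.
Sum = 1.480131; FGT(0.5) = 1.480131 / 10 = 0.148.

0.148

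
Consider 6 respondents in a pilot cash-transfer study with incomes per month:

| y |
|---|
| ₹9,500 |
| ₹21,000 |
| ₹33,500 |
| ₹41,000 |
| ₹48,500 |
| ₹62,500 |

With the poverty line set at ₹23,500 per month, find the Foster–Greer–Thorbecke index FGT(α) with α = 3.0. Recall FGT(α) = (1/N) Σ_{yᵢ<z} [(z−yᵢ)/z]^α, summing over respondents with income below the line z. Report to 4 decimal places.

0.0354

Poor units: ₹9,500, ₹21,000 (q = 2 of N = 6).
Gap ratios (z−y)/z: (23500−9500)/23500 = 0.5957; (23500−21000)/23500 = 0.1064.
Raised to α = 3.0: 0.21144; 0.00120.
Sum = 0.212641; FGT(3.0) = 0.212641 / 6 = 0.0354.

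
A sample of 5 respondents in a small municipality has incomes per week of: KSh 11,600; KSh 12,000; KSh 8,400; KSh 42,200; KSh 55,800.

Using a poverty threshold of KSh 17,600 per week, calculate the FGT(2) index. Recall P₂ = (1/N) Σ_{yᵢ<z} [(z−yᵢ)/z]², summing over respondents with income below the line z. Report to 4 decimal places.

Poor units: KSh 8,400, KSh 11,600, KSh 12,000 (q = 3 of N = 5).
Gap ratios (z−y)/z: (17600−8400)/17600 = 0.5227; (17600−11600)/17600 = 0.3409; (17600−12000)/17600 = 0.3182.
Squared: 0.2732; 0.1162; 0.1012.
Sum = 0.490702; P₂ = 0.490702 / 5 = 0.0981.

0.0981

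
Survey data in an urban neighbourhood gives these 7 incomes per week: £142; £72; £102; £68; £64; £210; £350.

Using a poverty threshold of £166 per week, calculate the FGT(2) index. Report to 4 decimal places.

Below z: £64, £68, £72, £102, £142 (q = 5 of N = 7).
Gap ratios (z−y)/z: (166−64)/166 = 0.6145; (166−68)/166 = 0.5904; (166−72)/166 = 0.5663; (166−102)/166 = 0.3855; (166−142)/166 = 0.1446.
Squared: 0.3776; 0.3485; 0.3207; 0.1486; 0.0209.
Sum = 1.216287; P₂ = 1.216287 / 7 = 0.1738.

0.1738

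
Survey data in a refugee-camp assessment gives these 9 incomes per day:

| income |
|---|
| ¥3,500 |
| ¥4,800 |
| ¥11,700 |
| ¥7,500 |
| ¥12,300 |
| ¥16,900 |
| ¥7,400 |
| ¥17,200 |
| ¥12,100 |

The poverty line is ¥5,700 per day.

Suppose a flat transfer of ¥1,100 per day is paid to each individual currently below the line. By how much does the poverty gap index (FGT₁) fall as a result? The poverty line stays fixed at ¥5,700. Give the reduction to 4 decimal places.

Before: below the line — ¥3,500, ¥4,800; poverty gap index (FGT₁) = 0.060429.
After the ¥1,100 transfer: below the line — ¥4,600; poverty gap index (FGT₁) = 0.021442.
Reduction = 0.060429 − 0.021442 = 0.0390.

0.0390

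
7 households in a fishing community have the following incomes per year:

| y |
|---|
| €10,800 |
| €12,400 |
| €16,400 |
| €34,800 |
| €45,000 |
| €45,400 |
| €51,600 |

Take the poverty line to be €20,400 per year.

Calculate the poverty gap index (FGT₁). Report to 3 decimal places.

0.151

Poor units: €10,800, €12,400, €16,400 (q = 3 of N = 7).
Gap ratios (z−y)/z: (20400−10800)/20400 = 0.4706; (20400−12400)/20400 = 0.3922; (20400−16400)/20400 = 0.1961.
Σ = 1.058824. Dividing by the full population N = 7 gives P₁ = 0.151.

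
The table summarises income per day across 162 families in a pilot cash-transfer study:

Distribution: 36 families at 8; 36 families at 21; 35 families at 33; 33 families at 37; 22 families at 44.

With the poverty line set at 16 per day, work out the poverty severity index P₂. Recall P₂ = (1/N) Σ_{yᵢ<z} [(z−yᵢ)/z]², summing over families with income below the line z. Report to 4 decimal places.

0.0556

Poor units: 36×8 (q = 36 of N = 162).
Relative gaps: (16−8)/16 = 0.5000 (×36).
Squared: 0.2500 (×36).
Sum = 9.000000; P₂ = 9.000000 / 162 = 0.0556.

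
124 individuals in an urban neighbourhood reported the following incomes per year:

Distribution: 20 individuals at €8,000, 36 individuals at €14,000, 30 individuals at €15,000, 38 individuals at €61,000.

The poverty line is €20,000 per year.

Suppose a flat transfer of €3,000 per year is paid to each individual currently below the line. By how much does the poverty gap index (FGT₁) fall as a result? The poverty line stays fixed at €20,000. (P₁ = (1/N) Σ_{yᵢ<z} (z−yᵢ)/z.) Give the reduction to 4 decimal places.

Before: below the line — 20×€8,000, 36×€14,000, 30×€15,000; poverty gap index (FGT₁) = 0.244355.
After the €3,000 transfer: below the line — 20×€11,000, 36×€17,000, 30×€18,000; poverty gap index (FGT₁) = 0.140323.
Reduction = 0.244355 − 0.140323 = 0.1040.

0.1040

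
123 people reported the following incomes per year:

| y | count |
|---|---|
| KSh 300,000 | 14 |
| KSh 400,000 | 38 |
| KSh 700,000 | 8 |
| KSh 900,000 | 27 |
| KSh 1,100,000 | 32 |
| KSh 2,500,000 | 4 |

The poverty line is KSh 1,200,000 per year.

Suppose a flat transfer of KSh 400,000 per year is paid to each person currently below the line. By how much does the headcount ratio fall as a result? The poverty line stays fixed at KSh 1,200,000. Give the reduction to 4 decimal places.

0.4797

Before: below the line — 14×KSh 300,000, 38×KSh 400,000, 8×KSh 700,000, 27×KSh 900,000, 32×KSh 1,100,000; headcount ratio = 0.967480.
After the KSh 400,000 transfer: below the line — 14×KSh 700,000, 38×KSh 800,000, 8×KSh 1,100,000; headcount ratio = 0.487805.
Reduction = 0.967480 − 0.487805 = 0.4797.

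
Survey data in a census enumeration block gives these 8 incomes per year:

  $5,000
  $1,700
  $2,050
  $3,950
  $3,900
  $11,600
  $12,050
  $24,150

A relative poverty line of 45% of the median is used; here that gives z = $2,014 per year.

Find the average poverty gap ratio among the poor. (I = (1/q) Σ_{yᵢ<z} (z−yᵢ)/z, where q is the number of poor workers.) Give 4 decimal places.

Incomes under z: $1,700 (q = 1 of N = 8).
Shortfall ratios (z−y)/z: 0.1559; sum = 0.155909.
I averages over the q = 1 poor units only: 0.155909 / 1 = 0.1559.

0.1559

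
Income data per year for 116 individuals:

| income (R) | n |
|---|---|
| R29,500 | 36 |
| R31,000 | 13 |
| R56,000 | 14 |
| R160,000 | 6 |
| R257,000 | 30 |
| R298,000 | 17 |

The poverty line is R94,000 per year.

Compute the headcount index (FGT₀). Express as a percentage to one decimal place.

63 of the 116 individuals have income below R94,000.
H = 63/116 = 54.3%.

54.3%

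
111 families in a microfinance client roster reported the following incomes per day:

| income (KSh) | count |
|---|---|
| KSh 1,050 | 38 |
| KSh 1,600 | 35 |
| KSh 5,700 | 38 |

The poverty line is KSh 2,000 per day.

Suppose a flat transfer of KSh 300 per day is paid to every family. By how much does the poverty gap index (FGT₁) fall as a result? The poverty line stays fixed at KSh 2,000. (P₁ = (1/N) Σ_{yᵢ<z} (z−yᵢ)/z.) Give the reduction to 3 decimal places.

0.099

Before: below the line — 38×KSh 1,050, 35×KSh 1,600; poverty gap index (FGT₁) = 0.22568.
After the KSh 300 transfer: below the line — 38×KSh 1,350, 35×KSh 1,900; poverty gap index (FGT₁) = 0.12703.
Reduction = 0.22568 − 0.12703 = 0.099.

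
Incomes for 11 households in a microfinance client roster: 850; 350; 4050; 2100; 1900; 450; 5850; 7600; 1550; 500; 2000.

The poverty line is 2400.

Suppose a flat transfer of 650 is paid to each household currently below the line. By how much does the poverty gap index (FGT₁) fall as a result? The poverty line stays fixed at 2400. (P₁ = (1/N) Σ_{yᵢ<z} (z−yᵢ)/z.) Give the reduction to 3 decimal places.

0.169

Before: below the line — 350, 450, 500, 850, 1550, 1900, 2000, 2100; poverty gap index (FGT₁) = 0.35985.
After the 650 transfer: below the line — 1000, 1100, 1150, 1500, 2200; poverty gap index (FGT₁) = 0.19129.
Reduction = 0.35985 − 0.19129 = 0.169.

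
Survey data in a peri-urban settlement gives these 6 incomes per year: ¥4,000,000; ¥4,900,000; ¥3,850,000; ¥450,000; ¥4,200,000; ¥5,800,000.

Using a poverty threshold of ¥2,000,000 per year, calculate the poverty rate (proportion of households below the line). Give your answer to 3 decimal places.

0.167

1 of the 6 households have income below ¥2,000,000.
H = 1/6 = 0.167.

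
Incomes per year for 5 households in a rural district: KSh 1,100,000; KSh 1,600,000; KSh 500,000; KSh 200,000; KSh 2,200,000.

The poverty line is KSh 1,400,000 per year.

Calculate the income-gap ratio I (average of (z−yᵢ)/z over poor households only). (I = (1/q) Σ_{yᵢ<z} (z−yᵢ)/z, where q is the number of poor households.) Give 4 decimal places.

Below the line: KSh 200,000, KSh 500,000, KSh 1,100,000 (q = 3 of N = 5).
Relative gaps: 0.8571, 0.6429, 0.2143; sum = 1.714286.
The income-gap ratio divides by q (the poor only): 1.714286 / 3 = 0.5714.

0.5714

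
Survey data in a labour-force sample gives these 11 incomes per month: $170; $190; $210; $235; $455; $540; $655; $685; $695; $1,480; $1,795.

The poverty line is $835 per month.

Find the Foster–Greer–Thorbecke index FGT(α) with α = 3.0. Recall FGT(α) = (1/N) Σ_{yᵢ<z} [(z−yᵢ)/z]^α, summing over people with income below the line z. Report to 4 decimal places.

Incomes under z: $170, $190, $210, $235, $455, $540, $655, $685, $695 (q = 9 of N = 11).
Shortfall ratios: (835−170)/835 = 0.7964; (835−190)/835 = 0.7725; (835−210)/835 = 0.7485; (835−235)/835 = 0.7186; (835−455)/835 = 0.4551; (835−540)/835 = 0.3533; (835−655)/835 = 0.2156; (835−685)/835 = 0.1796; (835−695)/835 = 0.1677.
Raised to α = 3.0: 0.50513; 0.46091; 0.41935; 0.37102; 0.09425; 0.04410; 0.01002; 0.00580; 0.00471.
Sum = 1.915295; FGT(3.0) = 1.915295 / 11 = 0.1741.

0.1741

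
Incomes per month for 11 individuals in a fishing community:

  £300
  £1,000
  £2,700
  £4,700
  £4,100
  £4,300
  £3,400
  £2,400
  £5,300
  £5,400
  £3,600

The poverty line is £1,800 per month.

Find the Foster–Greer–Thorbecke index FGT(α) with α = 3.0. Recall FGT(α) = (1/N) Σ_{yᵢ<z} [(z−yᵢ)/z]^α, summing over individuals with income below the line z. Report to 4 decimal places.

Below the line: £300, £1,000 (q = 2 of N = 11).
Relative gaps: (1800−300)/1800 = 0.8333; (1800−1000)/1800 = 0.4444.
Raised to α = 3.0: 0.57870; 0.08779.
Sum = 0.666495; FGT(3.0) = 0.666495 / 11 = 0.0606.

0.0606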